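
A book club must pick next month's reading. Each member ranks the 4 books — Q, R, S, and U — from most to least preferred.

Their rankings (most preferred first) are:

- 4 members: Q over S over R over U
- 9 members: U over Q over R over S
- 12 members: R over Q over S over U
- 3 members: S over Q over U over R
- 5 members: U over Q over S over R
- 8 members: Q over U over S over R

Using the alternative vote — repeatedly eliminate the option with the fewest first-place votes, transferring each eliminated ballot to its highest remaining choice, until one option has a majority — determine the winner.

Q

Round 1: U 14, Q 12, R 12, S 3. S has the fewest and is eliminated.
Round 2: Q 15, U 14, R 12. R has the fewest and is eliminated.
Round 3: Q 27, U 14. Q has a majority.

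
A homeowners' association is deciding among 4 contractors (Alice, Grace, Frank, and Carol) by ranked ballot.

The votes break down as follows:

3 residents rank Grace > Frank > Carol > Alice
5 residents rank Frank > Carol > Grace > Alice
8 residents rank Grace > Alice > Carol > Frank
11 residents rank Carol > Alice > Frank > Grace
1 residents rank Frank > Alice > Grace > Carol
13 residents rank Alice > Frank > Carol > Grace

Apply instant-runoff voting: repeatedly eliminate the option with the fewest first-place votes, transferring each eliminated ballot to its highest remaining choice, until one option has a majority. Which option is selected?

Round 1: Alice 13, Grace 11, Carol 11, Frank 6. Frank has the fewest and is eliminated.
Round 2: Carol 16, Alice 14, Grace 11. Grace has the fewest and is eliminated.
Round 3: Alice 22, Carol 19. Alice has a majority.

Alice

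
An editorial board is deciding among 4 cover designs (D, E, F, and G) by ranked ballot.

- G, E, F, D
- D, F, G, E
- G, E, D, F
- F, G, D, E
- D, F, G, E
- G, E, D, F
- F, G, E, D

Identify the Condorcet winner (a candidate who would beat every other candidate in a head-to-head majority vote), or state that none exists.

Head-to-head results (7 voters total):
D vs E: E wins 4–3.
D vs F: D wins 4–3.
D vs G: G wins 5–2.
E vs F: F wins 4–3.
E vs G: G wins 7–0.
F vs G: F wins 4–3.
No candidate beats all others: D beats F beats E beats D, a majority cycle.

There is no Condorcet winner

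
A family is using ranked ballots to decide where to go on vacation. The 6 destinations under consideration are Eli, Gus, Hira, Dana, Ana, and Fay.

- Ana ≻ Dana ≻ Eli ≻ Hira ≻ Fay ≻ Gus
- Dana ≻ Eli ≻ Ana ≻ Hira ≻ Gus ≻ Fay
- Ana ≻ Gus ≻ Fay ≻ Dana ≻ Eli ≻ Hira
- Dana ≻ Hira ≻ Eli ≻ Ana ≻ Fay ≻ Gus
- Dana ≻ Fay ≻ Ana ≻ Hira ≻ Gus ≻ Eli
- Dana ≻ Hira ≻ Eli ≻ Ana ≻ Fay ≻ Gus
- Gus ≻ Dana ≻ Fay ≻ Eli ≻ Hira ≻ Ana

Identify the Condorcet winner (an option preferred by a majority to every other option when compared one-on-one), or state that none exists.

Head-to-head results (7 voters total):
Eli vs Gus: Eli wins 4–3.
Eli vs Hira: Eli wins 4–3.
Eli vs Dana: Dana wins 7–0.
Eli vs Ana: Eli wins 4–3.
Eli vs Fay: Eli wins 4–3.
Gus vs Hira: Hira wins 5–2.
Gus vs Dana: Dana wins 5–2.
Gus vs Ana: Ana wins 6–1.
Gus vs Fay: Fay wins 4–3.
Hira vs Dana: Dana wins 7–0.
Hira vs Ana: Ana wins 4–3.
Hira vs Fay: Hira wins 4–3.
Dana vs Ana: Dana wins 5–2.
Dana vs Fay: Dana wins 6–1.
Ana vs Fay: Ana wins 5–2.
Dana beats each rival — Eli (7–0), Gus (5–2), Hira (7–0), Ana (5–2), Fay (6–1) — so Dana is the Condorcet winner.

Dana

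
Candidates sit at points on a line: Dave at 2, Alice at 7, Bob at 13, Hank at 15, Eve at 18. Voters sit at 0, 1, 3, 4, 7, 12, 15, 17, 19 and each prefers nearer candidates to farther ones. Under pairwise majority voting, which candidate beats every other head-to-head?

Alice

With single-peaked preferences on a line, the Condorcet winner is the candidate closest to the median voter.
The median voter (position 7) is closest to Alice at 7.
Check: Alice vs Eve — voters closer to Alice: 6 of 9.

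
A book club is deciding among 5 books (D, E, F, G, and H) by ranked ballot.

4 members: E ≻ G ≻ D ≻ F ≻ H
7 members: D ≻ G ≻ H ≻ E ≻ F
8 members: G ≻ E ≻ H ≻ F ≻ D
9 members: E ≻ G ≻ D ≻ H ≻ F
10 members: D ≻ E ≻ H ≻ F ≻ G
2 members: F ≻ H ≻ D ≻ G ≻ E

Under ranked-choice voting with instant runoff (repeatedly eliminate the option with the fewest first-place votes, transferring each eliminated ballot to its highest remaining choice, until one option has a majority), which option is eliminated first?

H

Round 1: D 17, E 13, G 8, F 2, H 0. H has the fewest and is eliminated.
Round 2: D 17, E 13, G 8, F 2. F has the fewest and is eliminated.
Round 3: D 19, E 13, G 8. G has the fewest and is eliminated.
Round 4: E 21, D 19. E has a majority.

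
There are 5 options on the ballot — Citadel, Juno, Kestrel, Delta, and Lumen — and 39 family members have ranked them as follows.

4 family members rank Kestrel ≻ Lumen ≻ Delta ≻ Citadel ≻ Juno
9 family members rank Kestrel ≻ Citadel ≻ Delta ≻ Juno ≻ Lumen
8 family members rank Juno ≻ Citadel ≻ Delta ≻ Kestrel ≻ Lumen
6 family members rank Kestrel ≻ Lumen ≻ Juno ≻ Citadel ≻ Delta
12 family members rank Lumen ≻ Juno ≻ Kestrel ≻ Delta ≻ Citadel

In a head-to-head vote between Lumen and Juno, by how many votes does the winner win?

5

Ballots ranking Lumen above Juno: 4+6+12 = 22.
Ballots ranking Juno above Lumen: 9+8 = 17.
Lumen wins 22–17, a margin of 5.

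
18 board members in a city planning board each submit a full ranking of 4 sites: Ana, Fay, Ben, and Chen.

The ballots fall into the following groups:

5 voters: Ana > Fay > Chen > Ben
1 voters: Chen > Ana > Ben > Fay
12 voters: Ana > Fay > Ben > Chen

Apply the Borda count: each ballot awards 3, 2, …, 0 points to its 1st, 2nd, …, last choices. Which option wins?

Borda scores:
  Ana: 5·3 + 2 + 12·3 = 53
  Fay: 5·2 + 0 + 12·2 = 34
  Ben: 5·0 + 1 + 12·1 = 13
  Chen: 5·1 + 3 + 12·0 = 8
Ana has the highest total.

Ana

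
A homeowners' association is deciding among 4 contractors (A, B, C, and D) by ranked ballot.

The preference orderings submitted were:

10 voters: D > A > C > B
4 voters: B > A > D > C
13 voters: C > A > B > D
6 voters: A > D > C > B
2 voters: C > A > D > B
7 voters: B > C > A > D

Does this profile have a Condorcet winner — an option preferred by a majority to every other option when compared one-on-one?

Head-to-head results (42 voters total):
A vs B: A wins 31–11.
A vs C: C wins 22–20.
A vs D: A wins 32–10.
B vs C: C wins 31–11.
B vs D: B wins 24–18.
C vs D: C wins 22–20.
C beats each rival — A (22–20), B (31–11), D (22–20) — so C is the Condorcet winner.

Yes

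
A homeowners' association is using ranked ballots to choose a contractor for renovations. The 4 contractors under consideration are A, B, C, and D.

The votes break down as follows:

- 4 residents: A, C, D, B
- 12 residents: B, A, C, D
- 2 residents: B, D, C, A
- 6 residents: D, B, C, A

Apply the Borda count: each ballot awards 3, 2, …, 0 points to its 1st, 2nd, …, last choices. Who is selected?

B

Borda scores:
  A: 4·3 + 12·2 + 2·0 + 6·0 = 36
  B: 4·0 + 12·3 + 2·3 + 6·2 = 54
  C: 4·2 + 12·1 + 2·1 + 6·1 = 28
  D: 4·1 + 12·0 + 2·2 + 6·3 = 26
B has the highest total.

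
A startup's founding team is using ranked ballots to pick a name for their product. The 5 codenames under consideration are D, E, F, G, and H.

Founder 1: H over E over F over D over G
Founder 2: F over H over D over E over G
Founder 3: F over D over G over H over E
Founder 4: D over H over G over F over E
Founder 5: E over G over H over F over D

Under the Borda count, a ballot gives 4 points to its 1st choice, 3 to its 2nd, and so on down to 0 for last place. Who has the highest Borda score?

Borda scores:
  D: 1 + 2 + 3 + 4 + 0 = 10
  E: 3 + 1 + 0 + 0 + 4 = 8
  F: 2 + 4 + 4 + 1 + 1 = 12
  G: 0 + 0 + 2 + 2 + 3 = 7
  H: 4 + 3 + 1 + 3 + 2 = 13
H has the highest total.

H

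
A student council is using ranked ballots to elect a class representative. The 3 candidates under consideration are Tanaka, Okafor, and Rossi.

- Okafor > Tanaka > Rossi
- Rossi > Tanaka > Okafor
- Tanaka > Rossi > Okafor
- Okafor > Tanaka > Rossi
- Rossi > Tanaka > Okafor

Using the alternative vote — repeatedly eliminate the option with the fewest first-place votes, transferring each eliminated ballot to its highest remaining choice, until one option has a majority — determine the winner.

Rossi

Round 1: Okafor 2, Rossi 2, Tanaka 1. Tanaka has the fewest and is eliminated.
Round 2: Rossi 3, Okafor 2. Rossi has a majority.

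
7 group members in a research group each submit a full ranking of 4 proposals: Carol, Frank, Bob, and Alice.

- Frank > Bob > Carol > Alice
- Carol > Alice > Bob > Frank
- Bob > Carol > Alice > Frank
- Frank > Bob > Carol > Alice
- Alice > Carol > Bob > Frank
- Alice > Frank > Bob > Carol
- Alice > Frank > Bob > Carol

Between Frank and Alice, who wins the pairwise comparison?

Ballots ranking Frank above Alice: 2.
Ballots ranking Alice above Frank: 5.
Alice wins the head-to-head, 5–2.

Alice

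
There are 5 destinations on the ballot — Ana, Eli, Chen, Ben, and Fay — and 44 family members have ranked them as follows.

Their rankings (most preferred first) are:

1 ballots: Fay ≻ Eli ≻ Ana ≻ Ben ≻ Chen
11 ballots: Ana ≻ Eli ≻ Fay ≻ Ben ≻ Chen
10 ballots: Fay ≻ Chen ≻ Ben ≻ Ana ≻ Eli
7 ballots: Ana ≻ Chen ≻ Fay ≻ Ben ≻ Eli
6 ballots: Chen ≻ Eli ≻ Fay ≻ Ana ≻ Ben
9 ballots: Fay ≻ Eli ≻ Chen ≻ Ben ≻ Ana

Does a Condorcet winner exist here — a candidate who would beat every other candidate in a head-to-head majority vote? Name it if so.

Fay

Head-to-head results (44 voters total):
Ana vs Eli: Ana wins 28–16.
Ana vs Chen: Chen wins 25–19.
Ana vs Ben: Ana wins 25–19.
Ana vs Fay: Fay wins 26–18.
Eli vs Chen: Chen wins 23–21.
Eli vs Ben: Eli wins 27–17.
Eli vs Fay: Fay wins 27–17.
Chen vs Ben: Chen wins 32–12.
Chen vs Fay: Fay wins 31–13.
Ben vs Fay: Fay wins 44–0.
Fay beats each rival — Ana (26–18), Eli (27–17), Chen (31–13), Ben (44–0) — so Fay is the Condorcet winner.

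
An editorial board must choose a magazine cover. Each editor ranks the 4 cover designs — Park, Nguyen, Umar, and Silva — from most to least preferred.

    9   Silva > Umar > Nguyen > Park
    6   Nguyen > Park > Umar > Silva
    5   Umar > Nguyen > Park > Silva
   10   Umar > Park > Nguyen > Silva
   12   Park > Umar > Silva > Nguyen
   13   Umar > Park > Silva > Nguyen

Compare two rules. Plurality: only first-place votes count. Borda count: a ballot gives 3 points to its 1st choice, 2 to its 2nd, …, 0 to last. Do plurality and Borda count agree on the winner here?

Yes

Plurality first-place counts: Park 12, Nguyen 6, Umar 28, Silva 9 → Umar.
Borda totals: Park 99, Nguyen 47, Umar 132, Silva 52 → Umar.
The two rules agree on Umar.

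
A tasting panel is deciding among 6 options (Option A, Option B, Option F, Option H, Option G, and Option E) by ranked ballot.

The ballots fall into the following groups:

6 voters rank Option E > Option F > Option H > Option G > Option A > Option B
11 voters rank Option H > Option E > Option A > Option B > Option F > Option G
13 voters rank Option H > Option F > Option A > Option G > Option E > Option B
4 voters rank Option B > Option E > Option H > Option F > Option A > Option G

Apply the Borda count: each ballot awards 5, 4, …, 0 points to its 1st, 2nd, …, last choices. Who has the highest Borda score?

Option H

Borda scores:
  Option A: 6·1 + 11·3 + 13·3 + 4·1 = 82
  Option B: 6·0 + 11·2 + 13·0 + 4·5 = 42
  Option F: 6·4 + 11·1 + 13·4 + 4·2 = 95
  Option H: 6·3 + 11·5 + 13·5 + 4·3 = 150
  Option G: 6·2 + 11·0 + 13·2 + 4·0 = 38
  Option E: 6·5 + 11·4 + 13·1 + 4·4 = 103
Option H has the highest total.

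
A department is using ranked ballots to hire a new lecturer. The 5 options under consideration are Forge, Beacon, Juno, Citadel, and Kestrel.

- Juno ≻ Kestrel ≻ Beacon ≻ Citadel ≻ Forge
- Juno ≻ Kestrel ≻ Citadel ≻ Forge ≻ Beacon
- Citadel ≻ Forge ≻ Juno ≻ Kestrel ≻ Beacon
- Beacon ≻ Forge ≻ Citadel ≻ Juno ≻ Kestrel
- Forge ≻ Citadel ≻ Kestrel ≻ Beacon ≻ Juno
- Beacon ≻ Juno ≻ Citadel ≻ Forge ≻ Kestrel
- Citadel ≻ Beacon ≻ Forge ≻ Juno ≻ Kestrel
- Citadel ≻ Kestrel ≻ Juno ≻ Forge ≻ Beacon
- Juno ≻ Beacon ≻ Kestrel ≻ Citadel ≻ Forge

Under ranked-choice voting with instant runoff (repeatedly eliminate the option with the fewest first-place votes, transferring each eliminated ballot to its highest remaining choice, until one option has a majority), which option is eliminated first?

Round 1: Juno 3, Citadel 3, Beacon 2, Forge 1, Kestrel 0. Kestrel has the fewest and is eliminated.
Round 2: Juno 3, Citadel 3, Beacon 2, Forge 1. Forge has the fewest and is eliminated.
Round 3: Citadel 4, Juno 3, Beacon 2. Beacon has the fewest and is eliminated.
Round 4: Citadel 5, Juno 4. Citadel has a majority.

Kestrel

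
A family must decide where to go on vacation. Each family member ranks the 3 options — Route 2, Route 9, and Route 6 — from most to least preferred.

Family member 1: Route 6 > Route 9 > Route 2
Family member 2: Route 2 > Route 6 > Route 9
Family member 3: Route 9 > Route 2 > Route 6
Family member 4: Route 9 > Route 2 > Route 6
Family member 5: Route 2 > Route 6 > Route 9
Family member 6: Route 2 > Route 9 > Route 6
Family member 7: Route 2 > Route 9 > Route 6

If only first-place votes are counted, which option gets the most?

Route 2

First-place vote totals:
  Route 2: 4
  Route 9: 2
  Route 6: 1
Route 2 has the most first-place votes.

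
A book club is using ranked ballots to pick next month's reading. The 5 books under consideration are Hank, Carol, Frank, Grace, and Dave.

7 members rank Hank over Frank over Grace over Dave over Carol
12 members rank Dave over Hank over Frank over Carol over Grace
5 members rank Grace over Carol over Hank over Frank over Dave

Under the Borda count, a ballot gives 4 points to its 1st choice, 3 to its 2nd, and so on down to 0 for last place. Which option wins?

Borda scores:
  Hank: 7·4 + 12·3 + 5·2 = 74
  Carol: 7·0 + 12·1 + 5·3 = 27
  Frank: 7·3 + 12·2 + 5·1 = 50
  Grace: 7·2 + 12·0 + 5·4 = 34
  Dave: 7·1 + 12·4 + 5·0 = 55
Hank has the highest total.

Hank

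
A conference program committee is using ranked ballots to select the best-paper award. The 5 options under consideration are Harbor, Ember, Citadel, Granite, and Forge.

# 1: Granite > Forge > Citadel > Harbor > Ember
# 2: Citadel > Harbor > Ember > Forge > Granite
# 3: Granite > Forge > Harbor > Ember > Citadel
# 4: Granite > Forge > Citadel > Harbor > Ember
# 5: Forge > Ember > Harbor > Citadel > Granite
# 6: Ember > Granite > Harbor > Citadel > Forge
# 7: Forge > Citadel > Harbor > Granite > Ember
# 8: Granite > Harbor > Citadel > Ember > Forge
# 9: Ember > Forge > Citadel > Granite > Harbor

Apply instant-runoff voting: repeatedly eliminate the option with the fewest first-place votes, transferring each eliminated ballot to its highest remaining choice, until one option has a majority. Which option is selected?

Round 1: Granite 4, Ember 2, Forge 2, Citadel 1, Harbor 0. Harbor has the fewest and is eliminated.
Round 2: Granite 4, Ember 2, Forge 2, Citadel 1. Citadel has the fewest and is eliminated.
Round 3: Granite 4, Ember 3, Forge 2. Forge has the fewest and is eliminated.
Round 4: Granite 5, Ember 4. Granite has a majority.

Granite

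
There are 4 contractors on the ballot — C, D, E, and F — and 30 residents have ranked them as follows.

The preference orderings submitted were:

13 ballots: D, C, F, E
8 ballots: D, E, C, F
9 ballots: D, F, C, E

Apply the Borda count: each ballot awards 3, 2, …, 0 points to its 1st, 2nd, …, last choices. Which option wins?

Borda scores:
  C: 13·2 + 8·1 + 9·1 = 43
  D: 13·3 + 8·3 + 9·3 = 90
  E: 13·0 + 8·2 + 9·0 = 16
  F: 13·1 + 8·0 + 9·2 = 31
D has the highest total.

D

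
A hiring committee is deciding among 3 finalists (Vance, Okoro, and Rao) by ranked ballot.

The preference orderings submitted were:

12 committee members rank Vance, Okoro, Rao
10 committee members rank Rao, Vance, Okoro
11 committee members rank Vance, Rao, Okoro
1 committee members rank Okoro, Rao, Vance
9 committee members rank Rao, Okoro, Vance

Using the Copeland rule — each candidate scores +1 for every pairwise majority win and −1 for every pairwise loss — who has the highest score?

Vance

Pairwise results:
  Vance vs Okoro: Vance wins 33–10.
  Vance vs Rao: Vance wins 23–20.
  Okoro vs Rao: Rao wins 30–13.
Copeland scores (wins − losses):
  Vance: 2 − 0 = 2
  Okoro: 0 − 2 = -2
  Rao: 1 − 1 = 0
Vance has the best Copeland score.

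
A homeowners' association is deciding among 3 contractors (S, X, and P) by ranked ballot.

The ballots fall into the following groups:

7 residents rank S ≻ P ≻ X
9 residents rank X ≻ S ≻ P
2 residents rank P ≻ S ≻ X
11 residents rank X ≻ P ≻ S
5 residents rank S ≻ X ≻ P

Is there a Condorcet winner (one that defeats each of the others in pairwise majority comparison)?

Head-to-head results (34 voters total):
S vs X: X wins 20–14.
S vs P: S wins 21–13.
X vs P: X wins 25–9.
X beats each rival — S (20–14), P (25–9) — so X is the Condorcet winner.

Yes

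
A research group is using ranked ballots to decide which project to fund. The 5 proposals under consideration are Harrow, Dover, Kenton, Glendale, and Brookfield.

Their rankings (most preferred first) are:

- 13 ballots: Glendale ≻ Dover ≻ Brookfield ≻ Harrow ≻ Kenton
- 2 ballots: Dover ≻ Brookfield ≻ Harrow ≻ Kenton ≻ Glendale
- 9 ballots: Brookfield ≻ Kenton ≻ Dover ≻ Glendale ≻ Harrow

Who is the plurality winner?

Glendale

First-place vote totals:
  Harrow: 0
  Dover: 2
  Kenton: 0
  Glendale: 13
  Brookfield: 9
Glendale has the most first-place votes.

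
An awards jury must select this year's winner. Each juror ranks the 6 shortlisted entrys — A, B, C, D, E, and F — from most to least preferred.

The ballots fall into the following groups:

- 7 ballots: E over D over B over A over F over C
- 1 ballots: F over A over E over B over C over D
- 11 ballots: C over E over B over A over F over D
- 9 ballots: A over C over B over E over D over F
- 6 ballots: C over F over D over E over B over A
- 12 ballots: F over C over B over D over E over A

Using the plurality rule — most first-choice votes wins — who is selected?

First-place vote totals:
  A: 9
  B: 0
  C: 17
  D: 0
  E: 7
  F: 13
C has the most first-place votes.

C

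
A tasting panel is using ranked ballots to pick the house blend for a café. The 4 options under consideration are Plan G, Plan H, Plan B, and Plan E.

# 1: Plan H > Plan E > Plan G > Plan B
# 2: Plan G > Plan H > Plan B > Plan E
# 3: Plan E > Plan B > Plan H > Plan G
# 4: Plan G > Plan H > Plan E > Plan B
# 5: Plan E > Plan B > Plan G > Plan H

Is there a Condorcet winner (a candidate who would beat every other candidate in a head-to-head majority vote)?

No

Head-to-head results (5 voters total):
Plan G vs Plan H: Plan G wins 3–2.
Plan G vs Plan B: Plan G wins 3–2.
Plan G vs Plan E: Plan E wins 3–2.
Plan H vs Plan B: Plan H wins 3–2.
Plan H vs Plan E: Plan H wins 3–2.
Plan B vs Plan E: Plan E wins 4–1.
No candidate beats all others: Plan G beats Plan H beats Plan E beats Plan G, a majority cycle.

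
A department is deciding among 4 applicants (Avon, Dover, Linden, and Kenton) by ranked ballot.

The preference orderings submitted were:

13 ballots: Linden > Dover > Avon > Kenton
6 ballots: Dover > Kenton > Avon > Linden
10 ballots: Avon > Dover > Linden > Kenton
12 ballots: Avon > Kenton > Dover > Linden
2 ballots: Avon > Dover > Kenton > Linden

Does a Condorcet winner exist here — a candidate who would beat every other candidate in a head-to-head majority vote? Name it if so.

Head-to-head results (43 voters total):
Avon vs Dover: Avon wins 24–19.
Avon vs Linden: Avon wins 30–13.
Avon vs Kenton: Avon wins 37–6.
Dover vs Linden: Dover wins 30–13.
Dover vs Kenton: Dover wins 31–12.
Linden vs Kenton: Linden wins 23–20.
Avon beats each rival — Dover (24–19), Linden (30–13), Kenton (37–6) — so Avon is the Condorcet winner.

Avon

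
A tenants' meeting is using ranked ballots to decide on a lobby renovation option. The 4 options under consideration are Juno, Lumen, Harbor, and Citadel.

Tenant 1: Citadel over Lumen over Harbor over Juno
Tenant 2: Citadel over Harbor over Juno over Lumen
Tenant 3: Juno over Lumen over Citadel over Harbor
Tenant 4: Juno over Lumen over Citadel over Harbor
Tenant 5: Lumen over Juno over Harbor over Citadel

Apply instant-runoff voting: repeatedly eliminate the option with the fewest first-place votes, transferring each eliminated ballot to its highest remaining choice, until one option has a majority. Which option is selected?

Juno

Round 1: Juno 2, Citadel 2, Lumen 1, Harbor 0. Harbor has the fewest and is eliminated.
Round 2: Juno 2, Citadel 2, Lumen 1. Lumen has the fewest and is eliminated.
Round 3: Juno 3, Citadel 2. Juno has a majority.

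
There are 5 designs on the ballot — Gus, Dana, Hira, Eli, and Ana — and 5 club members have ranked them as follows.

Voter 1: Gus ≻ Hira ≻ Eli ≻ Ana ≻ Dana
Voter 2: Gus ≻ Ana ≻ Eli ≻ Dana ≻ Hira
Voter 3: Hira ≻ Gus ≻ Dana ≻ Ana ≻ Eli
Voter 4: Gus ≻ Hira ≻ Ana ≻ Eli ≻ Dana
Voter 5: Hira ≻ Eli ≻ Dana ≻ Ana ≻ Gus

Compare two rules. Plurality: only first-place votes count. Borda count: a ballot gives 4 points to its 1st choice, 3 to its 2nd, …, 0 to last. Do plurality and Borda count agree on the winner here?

Yes

Plurality first-place counts: Gus 3, Dana 0, Hira 2, Eli 0, Ana 0 → Gus.
Borda totals: Gus 15, Dana 5, Hira 14, Eli 8, Ana 8 → Gus.
The two rules agree on Gus.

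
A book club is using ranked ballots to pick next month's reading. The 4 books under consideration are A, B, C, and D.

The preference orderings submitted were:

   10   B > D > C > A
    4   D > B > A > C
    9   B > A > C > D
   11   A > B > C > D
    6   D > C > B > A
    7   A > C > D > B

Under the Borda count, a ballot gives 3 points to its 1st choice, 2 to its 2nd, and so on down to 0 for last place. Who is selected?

Borda scores:
  A: 10·0 + 4·1 + 9·2 + 11·3 + 6·0 + 7·3 = 76
  B: 10·3 + 4·2 + 9·3 + 11·2 + 6·1 + 7·0 = 93
  C: 10·1 + 4·0 + 9·1 + 11·1 + 6·2 + 7·2 = 56
  D: 10·2 + 4·3 + 9·0 + 11·0 + 6·3 + 7·1 = 57
B has the highest total.

B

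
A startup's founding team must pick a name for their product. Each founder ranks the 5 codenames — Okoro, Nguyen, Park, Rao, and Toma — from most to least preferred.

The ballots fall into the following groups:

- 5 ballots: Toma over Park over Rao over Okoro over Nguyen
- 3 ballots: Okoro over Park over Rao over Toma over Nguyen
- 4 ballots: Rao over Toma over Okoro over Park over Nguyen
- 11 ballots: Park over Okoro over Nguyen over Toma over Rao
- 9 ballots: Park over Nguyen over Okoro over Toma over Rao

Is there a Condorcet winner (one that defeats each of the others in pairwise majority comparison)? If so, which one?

Park

Head-to-head results (32 voters total):
Okoro vs Nguyen: Okoro wins 23–9.
Okoro vs Park: Park wins 25–7.
Okoro vs Rao: Okoro wins 23–9.
Okoro vs Toma: Okoro wins 23–9.
Nguyen vs Park: Park wins 32–0.
Nguyen vs Rao: Nguyen wins 20–12.
Nguyen vs Toma: Nguyen wins 20–12.
Park vs Rao: Park wins 28–4.
Park vs Toma: Park wins 23–9.
Rao vs Toma: Toma wins 25–7.
Park beats each rival — Okoro (25–7), Nguyen (32–0), Rao (28–4), Toma (23–9) — so Park is the Condorcet winner.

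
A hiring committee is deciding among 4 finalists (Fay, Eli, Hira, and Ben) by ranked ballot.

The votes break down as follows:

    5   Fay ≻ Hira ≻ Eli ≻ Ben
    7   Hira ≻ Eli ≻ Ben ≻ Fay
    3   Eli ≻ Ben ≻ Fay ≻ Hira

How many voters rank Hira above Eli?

12

Ballots ranking Hira above Eli: 5+7 = 12.
Ballots ranking Eli above Hira: 3.
So 12 of 15 voters prefer Hira to Eli.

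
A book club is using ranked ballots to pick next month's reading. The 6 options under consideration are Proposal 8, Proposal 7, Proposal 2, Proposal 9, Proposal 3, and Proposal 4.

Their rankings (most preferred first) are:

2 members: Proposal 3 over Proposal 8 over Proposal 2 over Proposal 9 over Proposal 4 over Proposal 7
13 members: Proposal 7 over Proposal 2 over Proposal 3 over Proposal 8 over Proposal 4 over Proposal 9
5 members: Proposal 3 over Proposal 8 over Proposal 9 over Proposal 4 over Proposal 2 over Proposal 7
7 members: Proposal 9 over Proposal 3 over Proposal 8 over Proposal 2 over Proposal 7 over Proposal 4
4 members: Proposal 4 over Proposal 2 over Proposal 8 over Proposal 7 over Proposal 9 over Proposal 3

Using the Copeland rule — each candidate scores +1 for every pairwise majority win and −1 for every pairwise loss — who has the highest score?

Proposal 2

Pairwise results:
  Proposal 8 vs Proposal 7: Proposal 8 wins 18–13.
  Proposal 8 vs Proposal 2: Proposal 2 wins 17–14.
  Proposal 8 vs Proposal 9: Proposal 8 wins 24–7.
  Proposal 8 vs Proposal 3: Proposal 3 wins 27–4.
  Proposal 8 vs Proposal 4: Proposal 8 wins 27–4.
  Proposal 7 vs Proposal 2: Proposal 2 wins 18–13.
  Proposal 7 vs Proposal 9: Proposal 7 wins 17–14.
  Proposal 7 vs Proposal 3: Proposal 7 wins 17–14.
  Proposal 7 vs Proposal 4: Proposal 7 wins 20–11.
  Proposal 2 vs Proposal 9: Proposal 2 wins 19–12.
  Proposal 2 vs Proposal 3: Proposal 2 wins 17–14.
  Proposal 2 vs Proposal 4: Proposal 2 wins 22–9.
  Proposal 9 vs Proposal 3: Proposal 3 wins 20–11.
  Proposal 9 vs Proposal 4: Proposal 4 wins 17–14.
  Proposal 3 vs Proposal 4: Proposal 3 wins 27–4.
Copeland scores (wins − losses):
  Proposal 8: 3 − 2 = 1
  Proposal 7: 3 − 2 = 1
  Proposal 2: 5 − 0 = 5
  Proposal 9: 0 − 5 = -5
  Proposal 3: 3 − 2 = 1
  Proposal 4: 1 − 4 = -3
Proposal 2 has the best Copeland score.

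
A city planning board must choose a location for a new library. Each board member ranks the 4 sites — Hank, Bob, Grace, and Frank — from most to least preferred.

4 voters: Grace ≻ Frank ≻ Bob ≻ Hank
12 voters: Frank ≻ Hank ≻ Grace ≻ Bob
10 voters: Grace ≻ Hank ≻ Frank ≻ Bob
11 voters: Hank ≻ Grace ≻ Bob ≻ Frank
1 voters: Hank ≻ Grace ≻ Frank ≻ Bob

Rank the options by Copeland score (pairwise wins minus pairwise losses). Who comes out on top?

Pairwise results:
  Hank vs Bob: Hank wins 34–4.
  Hank vs Grace: Hank wins 24–14.
  Hank vs Frank: Hank wins 22–16.
  Bob vs Grace: Grace wins 38–0.
  Bob vs Frank: Frank wins 27–11.
  Grace vs Frank: Grace wins 26–12.
Copeland scores (wins − losses):
  Hank: 3 − 0 = 3
  Bob: 0 − 3 = -3
  Grace: 2 − 1 = 1
  Frank: 1 − 2 = -1
Hank has the best Copeland score.

Hank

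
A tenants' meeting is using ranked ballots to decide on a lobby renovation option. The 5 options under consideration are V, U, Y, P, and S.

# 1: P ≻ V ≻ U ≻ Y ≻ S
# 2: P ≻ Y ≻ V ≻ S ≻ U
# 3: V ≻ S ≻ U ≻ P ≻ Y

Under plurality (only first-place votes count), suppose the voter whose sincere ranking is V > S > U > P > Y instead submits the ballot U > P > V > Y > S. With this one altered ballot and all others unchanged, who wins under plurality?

First-place totals with the altered ballot: V 0, U 1, Y 0, P 2, S 0.
The winner is unchanged: still P.

P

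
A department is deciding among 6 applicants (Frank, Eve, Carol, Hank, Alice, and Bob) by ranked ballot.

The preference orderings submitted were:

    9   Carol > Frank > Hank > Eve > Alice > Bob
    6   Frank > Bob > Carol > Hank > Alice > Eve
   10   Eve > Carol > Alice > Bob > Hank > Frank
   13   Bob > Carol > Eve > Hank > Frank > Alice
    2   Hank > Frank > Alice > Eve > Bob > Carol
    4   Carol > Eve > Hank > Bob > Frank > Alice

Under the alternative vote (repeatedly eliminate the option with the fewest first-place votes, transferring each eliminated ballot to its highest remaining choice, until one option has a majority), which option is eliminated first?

Round 1: Carol 13, Bob 13, Eve 10, Frank 6, Hank 2, Alice 0. Alice has the fewest and is eliminated.
Round 2: Carol 13, Bob 13, Eve 10, Frank 6, Hank 2. Hank has the fewest and is eliminated.
Round 3: Carol 13, Bob 13, Eve 10, Frank 8. Frank has the fewest and is eliminated.
Round 4: Bob 19, Carol 13, Eve 12. Eve has the fewest and is eliminated.
Round 5: Carol 23, Bob 21. Carol has a majority.

Alice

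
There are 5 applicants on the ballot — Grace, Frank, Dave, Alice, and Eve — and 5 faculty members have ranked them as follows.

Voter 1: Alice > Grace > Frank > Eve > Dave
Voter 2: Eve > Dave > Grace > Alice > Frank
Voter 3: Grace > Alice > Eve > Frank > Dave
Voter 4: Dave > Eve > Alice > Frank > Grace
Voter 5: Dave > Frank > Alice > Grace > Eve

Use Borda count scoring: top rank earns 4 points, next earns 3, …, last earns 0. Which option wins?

Borda scores:
  Grace: 3 + 2 + 4 + 0 + 1 = 10
  Frank: 2 + 0 + 1 + 1 + 3 = 7
  Dave: 0 + 3 + 0 + 4 + 4 = 11
  Alice: 4 + 1 + 3 + 2 + 2 = 12
  Eve: 1 + 4 + 2 + 3 + 0 = 10
Alice has the highest total.

Alice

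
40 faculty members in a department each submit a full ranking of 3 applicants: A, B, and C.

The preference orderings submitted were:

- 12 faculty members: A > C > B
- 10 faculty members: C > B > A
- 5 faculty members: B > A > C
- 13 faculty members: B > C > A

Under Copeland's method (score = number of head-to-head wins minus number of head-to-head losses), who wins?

Pairwise results:
  A vs B: B wins 28–12.
  A vs C: C wins 23–17.
  B vs C: C wins 22–18.
Copeland scores (wins − losses):
  A: 0 − 2 = -2
  B: 1 − 1 = 0
  C: 2 − 0 = 2
C has the best Copeland score.

C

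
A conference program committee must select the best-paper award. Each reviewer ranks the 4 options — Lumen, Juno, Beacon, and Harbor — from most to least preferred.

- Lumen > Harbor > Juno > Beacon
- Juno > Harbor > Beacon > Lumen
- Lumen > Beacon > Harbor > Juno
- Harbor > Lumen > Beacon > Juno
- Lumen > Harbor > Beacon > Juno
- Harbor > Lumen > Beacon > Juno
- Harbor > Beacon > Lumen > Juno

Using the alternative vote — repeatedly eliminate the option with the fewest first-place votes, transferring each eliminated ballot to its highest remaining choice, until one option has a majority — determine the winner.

Round 1: Lumen 3, Harbor 3, Juno 1, Beacon 0. Beacon has the fewest and is eliminated.
Round 2: Lumen 3, Harbor 3, Juno 1. Juno has the fewest and is eliminated.
Round 3: Harbor 4, Lumen 3. Harbor has a majority.

Harbor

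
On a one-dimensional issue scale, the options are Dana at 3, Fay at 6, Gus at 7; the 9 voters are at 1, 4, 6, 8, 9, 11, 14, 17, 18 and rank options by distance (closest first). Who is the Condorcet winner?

With single-peaked preferences on a line, the Condorcet winner is the candidate closest to the median voter.
The median voter (position 9) is closest to Gus at 7.
Check: Gus vs Fay — voters closer to Gus: 6 of 9.

Gus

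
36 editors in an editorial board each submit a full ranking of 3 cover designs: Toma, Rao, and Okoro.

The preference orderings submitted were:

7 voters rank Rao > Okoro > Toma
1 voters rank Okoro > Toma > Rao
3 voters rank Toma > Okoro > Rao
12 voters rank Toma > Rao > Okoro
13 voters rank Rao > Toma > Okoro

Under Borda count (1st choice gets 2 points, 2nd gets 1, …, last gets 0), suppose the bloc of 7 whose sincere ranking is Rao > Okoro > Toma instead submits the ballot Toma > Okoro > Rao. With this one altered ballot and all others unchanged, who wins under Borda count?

Borda totals with the altered ballot: Toma 58, Rao 38, Okoro 12.
The switch changes the winner from Rao to Toma.

Toma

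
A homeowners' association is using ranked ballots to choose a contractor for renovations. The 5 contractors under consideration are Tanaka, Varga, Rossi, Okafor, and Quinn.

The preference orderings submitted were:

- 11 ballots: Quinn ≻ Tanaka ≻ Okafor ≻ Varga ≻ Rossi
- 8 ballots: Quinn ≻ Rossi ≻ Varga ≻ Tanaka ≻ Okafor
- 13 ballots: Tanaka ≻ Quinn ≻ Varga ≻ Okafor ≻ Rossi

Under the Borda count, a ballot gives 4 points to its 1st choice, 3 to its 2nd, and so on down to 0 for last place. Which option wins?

Borda scores:
  Tanaka: 11·3 + 8·1 + 13·4 = 93
  Varga: 11·1 + 8·2 + 13·2 = 53
  Rossi: 11·0 + 8·3 + 13·0 = 24
  Okafor: 11·2 + 8·0 + 13·1 = 35
  Quinn: 11·4 + 8·4 + 13·3 = 115
Quinn has the highest total.

Quinn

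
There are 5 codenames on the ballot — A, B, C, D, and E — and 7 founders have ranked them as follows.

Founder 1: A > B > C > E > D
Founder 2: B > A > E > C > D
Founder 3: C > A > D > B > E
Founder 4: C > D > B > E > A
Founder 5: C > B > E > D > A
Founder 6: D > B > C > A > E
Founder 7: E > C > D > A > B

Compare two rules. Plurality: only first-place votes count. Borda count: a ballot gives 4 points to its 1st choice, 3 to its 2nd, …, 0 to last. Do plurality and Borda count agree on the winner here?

Yes

Plurality first-place counts: A 1, B 1, C 3, D 1, E 1 → C.
Borda totals: A 12, B 16, C 20, D 12, E 10 → C.
The two rules agree on C.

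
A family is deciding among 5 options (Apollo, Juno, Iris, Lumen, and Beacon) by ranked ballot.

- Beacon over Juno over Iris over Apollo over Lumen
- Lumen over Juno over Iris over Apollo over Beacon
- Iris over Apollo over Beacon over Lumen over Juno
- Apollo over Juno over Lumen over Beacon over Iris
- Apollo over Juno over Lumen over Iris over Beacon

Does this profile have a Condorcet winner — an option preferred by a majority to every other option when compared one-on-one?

Head-to-head results (5 voters total):
Apollo vs Juno: Apollo wins 3–2.
Apollo vs Iris: Iris wins 3–2.
Apollo vs Lumen: Apollo wins 4–1.
Apollo vs Beacon: Apollo wins 4–1.
Juno vs Iris: Juno wins 4–1.
Juno vs Lumen: Juno wins 3–2.
Juno vs Beacon: Juno wins 3–2.
Iris vs Lumen: Lumen wins 3–2.
Iris vs Beacon: Iris wins 3–2.
Lumen vs Beacon: Lumen wins 3–2.
No candidate beats all others: Apollo beats Juno beats Iris beats Apollo, a majority cycle.

No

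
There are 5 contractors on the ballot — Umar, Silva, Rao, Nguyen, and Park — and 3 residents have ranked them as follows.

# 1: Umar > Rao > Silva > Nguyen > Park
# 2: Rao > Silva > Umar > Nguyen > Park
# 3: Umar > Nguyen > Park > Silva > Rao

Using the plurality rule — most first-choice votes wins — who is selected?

First-place vote totals:
  Umar: 2
  Silva: 0
  Rao: 1
  Nguyen: 0
  Park: 0
Umar has the most first-place votes.

Umar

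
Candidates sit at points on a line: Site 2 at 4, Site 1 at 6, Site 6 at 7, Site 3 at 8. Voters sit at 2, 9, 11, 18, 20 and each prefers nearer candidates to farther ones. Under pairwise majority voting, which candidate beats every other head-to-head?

Site 3

With single-peaked preferences on a line, the Condorcet winner is the candidate closest to the median voter.
The median voter (position 11) is closest to Site 3 at 8.
Check: Site 3 vs Site 6 — voters closer to Site 3: 4 of 5.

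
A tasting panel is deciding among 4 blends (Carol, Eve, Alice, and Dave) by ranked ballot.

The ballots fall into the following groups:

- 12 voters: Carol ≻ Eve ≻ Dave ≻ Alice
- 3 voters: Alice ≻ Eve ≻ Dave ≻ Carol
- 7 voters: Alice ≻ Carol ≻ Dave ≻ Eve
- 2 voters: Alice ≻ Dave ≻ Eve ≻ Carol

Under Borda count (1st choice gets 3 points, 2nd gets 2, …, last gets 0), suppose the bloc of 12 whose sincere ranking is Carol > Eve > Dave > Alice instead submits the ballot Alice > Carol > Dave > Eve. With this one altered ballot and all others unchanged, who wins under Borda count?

Alice

Borda totals with the altered ballot: Carol 38, Eve 8, Alice 72, Dave 26.
The switch changes the winner from Carol to Alice.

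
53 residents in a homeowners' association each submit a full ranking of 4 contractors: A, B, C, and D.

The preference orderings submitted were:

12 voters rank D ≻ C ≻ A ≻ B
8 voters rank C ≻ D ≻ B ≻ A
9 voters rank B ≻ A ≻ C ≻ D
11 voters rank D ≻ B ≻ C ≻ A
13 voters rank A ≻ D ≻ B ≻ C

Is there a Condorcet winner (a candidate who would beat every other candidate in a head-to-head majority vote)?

Yes

Head-to-head results (53 voters total):
A vs B: B wins 28–25.
A vs C: C wins 31–22.
A vs D: D wins 31–22.
B vs C: B wins 33–20.
B vs D: D wins 44–9.
C vs D: D wins 36–17.
D beats each rival — A (31–22), B (44–9), C (36–17) — so D is the Condorcet winner.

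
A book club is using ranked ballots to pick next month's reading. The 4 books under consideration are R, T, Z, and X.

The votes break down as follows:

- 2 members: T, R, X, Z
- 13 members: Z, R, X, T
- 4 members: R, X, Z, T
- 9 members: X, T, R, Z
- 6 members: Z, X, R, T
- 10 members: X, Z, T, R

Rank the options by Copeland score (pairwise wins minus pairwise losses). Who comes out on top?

Pairwise results:
  R vs T: R wins 23–21.
  R vs Z: Z wins 29–15.
  R vs X: X wins 25–19.
  T vs Z: Z wins 33–11.
  T vs X: X wins 42–2.
  Z vs X: X wins 25–19.
Copeland scores (wins − losses):
  R: 1 − 2 = -1
  T: 0 − 3 = -3
  Z: 2 − 1 = 1
  X: 3 − 0 = 3
X has the best Copeland score.

X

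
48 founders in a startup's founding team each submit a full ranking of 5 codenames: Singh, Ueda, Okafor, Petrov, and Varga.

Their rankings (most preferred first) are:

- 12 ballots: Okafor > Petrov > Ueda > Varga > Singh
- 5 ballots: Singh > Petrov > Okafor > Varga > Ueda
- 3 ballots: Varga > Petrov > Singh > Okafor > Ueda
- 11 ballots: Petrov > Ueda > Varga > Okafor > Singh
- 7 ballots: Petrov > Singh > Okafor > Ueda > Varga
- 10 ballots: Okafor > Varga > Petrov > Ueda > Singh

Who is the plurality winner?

Okafor

First-place vote totals:
  Singh: 5
  Ueda: 0
  Okafor: 22
  Petrov: 18
  Varga: 3
Okafor has the most first-place votes.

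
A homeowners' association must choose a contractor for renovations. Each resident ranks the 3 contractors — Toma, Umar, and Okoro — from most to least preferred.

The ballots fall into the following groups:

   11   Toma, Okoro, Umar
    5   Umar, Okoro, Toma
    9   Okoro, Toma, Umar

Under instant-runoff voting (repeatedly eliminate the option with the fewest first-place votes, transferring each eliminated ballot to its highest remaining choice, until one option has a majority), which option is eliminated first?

Umar

Round 1: Toma 11, Okoro 9, Umar 5. Umar has the fewest and is eliminated.
Round 2: Okoro 14, Toma 11. Okoro has a majority.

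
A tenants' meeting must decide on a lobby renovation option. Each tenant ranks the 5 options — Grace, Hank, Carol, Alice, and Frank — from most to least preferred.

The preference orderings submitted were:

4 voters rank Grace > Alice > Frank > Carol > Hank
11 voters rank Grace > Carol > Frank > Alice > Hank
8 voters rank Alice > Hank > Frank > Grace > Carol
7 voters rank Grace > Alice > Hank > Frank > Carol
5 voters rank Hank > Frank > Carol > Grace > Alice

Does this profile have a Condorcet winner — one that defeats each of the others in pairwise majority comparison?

Yes

Head-to-head results (35 voters total):
Grace vs Hank: Grace wins 22–13.
Grace vs Carol: Grace wins 30–5.
Grace vs Alice: Grace wins 27–8.
Grace vs Frank: Grace wins 22–13.
Hank vs Carol: Hank wins 20–15.
Hank vs Alice: Alice wins 30–5.
Hank vs Frank: Hank wins 20–15.
Carol vs Alice: Alice wins 19–16.
Carol vs Frank: Frank wins 24–11.
Alice vs Frank: Alice wins 19–16.
Grace beats each rival — Hank (22–13), Carol (30–5), Alice (27–8), Frank (22–13) — so Grace is the Condorcet winner.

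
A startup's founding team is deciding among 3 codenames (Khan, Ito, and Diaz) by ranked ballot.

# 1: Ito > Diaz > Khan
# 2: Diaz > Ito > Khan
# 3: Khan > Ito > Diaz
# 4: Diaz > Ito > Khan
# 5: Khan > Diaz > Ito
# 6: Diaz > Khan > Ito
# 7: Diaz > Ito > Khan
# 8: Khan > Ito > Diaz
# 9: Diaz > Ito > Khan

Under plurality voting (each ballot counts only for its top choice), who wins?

Diaz

First-place vote totals:
  Khan: 3
  Ito: 1
  Diaz: 5
Diaz has the most first-place votes.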